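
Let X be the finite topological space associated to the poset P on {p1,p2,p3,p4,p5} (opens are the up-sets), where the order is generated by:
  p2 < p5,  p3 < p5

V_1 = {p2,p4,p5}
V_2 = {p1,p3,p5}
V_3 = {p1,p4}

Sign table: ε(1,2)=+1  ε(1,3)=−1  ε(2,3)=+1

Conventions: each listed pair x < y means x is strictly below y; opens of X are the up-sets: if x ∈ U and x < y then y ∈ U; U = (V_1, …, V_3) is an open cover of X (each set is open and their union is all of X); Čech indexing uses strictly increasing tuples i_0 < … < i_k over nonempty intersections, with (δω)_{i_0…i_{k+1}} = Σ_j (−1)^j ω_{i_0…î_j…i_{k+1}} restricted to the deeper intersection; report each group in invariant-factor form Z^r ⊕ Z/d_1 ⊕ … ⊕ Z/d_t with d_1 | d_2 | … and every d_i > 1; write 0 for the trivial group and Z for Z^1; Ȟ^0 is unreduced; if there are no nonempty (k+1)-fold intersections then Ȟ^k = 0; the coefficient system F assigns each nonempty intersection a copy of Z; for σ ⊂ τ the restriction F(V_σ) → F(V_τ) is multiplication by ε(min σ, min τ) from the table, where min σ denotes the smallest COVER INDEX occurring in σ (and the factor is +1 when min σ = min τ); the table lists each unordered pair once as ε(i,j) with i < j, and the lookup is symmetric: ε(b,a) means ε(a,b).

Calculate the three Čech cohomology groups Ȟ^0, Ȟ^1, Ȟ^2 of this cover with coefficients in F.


nonempty intersections:
  V12={p5} V13={p4} V23={p1}
C dims 3,3; δ0: rk 3, SNF 1^2·2
Ȟ^0: (3−3)−0=0 ⇒ 0
Ȟ^1: (3−0)−3=0 plus torsion [2] ⇒ Z/2
Ȟ^2: (0−0)−0=0 ⇒ 0

Ȟ^0(U;F) ≅ 0,  Ȟ^1(U;F) ≅ Z/2,  Ȟ^2(U;F) ≅ 0


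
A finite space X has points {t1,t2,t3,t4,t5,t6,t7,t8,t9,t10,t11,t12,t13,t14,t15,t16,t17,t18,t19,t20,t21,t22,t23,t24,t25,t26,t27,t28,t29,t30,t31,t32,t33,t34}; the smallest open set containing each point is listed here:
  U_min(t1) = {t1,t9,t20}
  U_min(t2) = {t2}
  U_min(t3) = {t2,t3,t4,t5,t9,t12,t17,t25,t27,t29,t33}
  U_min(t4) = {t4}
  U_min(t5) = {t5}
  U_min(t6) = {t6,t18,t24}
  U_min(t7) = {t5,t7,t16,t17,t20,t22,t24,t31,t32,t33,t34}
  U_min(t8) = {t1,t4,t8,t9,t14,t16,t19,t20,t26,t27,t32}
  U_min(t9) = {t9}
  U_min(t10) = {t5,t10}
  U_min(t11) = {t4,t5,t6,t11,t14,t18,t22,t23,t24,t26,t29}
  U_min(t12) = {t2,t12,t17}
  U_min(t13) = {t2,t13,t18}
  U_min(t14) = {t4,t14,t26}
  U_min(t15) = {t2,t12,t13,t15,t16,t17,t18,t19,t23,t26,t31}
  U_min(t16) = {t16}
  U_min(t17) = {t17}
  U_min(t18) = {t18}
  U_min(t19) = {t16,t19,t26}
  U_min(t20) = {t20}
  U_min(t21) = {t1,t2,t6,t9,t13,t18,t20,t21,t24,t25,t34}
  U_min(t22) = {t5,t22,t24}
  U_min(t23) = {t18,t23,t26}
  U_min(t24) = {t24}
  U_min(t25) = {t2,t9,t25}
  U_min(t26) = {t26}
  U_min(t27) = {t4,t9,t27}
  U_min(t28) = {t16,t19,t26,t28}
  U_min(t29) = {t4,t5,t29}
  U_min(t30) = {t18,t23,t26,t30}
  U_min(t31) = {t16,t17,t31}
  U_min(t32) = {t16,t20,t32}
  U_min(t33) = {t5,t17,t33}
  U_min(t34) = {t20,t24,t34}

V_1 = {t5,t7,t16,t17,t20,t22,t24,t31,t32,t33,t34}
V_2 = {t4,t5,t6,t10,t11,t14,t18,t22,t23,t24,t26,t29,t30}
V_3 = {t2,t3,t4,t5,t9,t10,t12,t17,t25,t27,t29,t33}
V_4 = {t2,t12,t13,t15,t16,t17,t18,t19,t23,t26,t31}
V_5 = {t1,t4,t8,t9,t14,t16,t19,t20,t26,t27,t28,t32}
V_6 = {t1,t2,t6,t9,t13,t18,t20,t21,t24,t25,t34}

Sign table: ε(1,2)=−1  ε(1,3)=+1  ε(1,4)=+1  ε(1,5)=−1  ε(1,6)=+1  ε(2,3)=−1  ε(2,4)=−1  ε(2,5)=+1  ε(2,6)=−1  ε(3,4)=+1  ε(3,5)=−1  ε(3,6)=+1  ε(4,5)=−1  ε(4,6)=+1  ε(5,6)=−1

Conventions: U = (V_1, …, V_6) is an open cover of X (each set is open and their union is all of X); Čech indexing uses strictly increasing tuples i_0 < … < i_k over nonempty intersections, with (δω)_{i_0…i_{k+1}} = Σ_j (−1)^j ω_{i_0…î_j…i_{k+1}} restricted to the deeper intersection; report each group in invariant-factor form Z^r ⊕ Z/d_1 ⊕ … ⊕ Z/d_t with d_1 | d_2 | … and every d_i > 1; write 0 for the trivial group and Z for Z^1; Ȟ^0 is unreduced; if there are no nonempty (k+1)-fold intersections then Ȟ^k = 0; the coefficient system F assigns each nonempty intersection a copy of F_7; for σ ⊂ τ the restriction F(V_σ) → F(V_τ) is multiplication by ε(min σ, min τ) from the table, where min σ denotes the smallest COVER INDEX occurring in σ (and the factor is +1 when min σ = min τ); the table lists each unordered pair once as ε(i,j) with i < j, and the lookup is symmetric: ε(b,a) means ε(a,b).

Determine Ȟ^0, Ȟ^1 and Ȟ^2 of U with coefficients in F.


cover nerve:
  V12={t5,t22,t24} V13={t5,t17,t33} V14={t16,t17,t31} V15={t16,t20,t32} V16={t20,t24,t34} V23={t4,t5,t10,t29} V24={t18,t23,t26} V25={t4,t14,t26} V26={t6,t18,t24} V34={t2,t12,t17} V35={t4,t9,t27} V36={t2,t9,t25} V45={t16,t19,t26} V46={t2,t13,t18} V56={t1,t9,t20}
  V123={t5} V126={t24} V134={t17} V145={t16} V156={t20} V235={t4} V245={t26} V246={t18} V346={t2} V356={t9}
C dims 6,15,10; δ0: rk_F7 5; δ1: rk_F7 10
Ȟ^0: (6−5)−0=1 ⇒ Z/7
Ȟ^1: (15−10)−5=0 ⇒ 0
Ȟ^2: (10−0)−10=0 ⇒ 0

Ȟ^0 ≅ Z/7; Ȟ^1 ≅ 0; Ȟ^2 ≅ 0


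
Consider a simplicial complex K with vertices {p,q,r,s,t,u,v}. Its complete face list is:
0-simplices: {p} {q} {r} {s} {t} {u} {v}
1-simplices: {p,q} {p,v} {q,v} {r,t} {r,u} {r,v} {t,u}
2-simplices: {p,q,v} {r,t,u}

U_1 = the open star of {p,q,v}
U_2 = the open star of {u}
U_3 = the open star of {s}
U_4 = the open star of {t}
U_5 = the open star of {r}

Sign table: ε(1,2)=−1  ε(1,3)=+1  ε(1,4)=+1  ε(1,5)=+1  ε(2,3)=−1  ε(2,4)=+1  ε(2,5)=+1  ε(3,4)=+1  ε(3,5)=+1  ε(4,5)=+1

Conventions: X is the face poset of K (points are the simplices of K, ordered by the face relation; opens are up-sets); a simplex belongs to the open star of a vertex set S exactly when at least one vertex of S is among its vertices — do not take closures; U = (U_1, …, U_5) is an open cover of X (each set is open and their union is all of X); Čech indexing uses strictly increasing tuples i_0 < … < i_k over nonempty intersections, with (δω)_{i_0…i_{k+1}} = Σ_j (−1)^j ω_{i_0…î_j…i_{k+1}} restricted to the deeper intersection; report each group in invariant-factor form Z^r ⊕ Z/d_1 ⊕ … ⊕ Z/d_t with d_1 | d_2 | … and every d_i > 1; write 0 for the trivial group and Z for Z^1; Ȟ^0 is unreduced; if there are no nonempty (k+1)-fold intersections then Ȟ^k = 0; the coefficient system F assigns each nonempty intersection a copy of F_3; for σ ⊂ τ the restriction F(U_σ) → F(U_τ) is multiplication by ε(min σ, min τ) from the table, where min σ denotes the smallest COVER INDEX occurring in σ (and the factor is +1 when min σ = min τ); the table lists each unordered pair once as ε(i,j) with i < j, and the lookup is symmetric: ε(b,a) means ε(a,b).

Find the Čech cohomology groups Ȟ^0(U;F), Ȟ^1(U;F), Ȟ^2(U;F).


nonempty overlaps:
  U1={{p},{q},{v},{p,q},{p,v},{q,v},{r,v},{p,q,v}} U2={{u},{r,u},{t,u},{r,t,u}} U3={{s}} U4={{t},{r,t},{t,u},{r,t,u}} U5={{r},{r,t},{r,u},{r,v},{r,t,u}}
  U15={{r,v}} U24={{t,u},{r,t,u}} U25={{r,u},{r,t,u}} U45={{r,t},{r,t,u}}
  U245={{r,t,u}}
C dims 5,4,1; δ0: rk_F3 3; δ1: rk_F3 1
degree 0: 5−3−0 = 2 → Ȟ^0 ≅ Z/3 ⊕ Z/3
degree 1: 4−1−3 = 0 → Ȟ^1 ≅ 0
degree 2: 1−0−1 = 0 → Ȟ^2 ≅ 0

Ȟ^0(U;F) ≅ Z/3 ⊕ Z/3, Ȟ^1(U;F) ≅ 0 and Ȟ^2(U;F) ≅ 0


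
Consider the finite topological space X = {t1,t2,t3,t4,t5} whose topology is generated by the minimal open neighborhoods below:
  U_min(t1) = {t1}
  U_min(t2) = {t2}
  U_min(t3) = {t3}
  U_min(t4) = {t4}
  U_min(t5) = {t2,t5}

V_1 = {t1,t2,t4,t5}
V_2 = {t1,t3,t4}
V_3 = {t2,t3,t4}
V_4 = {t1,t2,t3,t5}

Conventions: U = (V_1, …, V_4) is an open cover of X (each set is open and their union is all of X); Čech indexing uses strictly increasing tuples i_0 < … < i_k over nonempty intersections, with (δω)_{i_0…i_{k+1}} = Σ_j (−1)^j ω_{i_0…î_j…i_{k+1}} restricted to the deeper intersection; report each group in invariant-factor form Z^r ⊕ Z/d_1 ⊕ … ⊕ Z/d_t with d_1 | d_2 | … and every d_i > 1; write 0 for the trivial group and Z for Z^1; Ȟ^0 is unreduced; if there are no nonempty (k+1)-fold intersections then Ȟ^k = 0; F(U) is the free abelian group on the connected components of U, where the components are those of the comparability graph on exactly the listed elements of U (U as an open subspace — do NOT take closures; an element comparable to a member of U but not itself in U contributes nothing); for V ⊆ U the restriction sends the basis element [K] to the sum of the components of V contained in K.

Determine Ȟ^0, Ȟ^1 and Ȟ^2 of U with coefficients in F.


intersection data:
  V12={t1,t4} V13={t2,t4} V14={t1,t2,t5} V23={t3,t4} V24={t1,t3} V34={t2,t3}
  V123={t4} V124={t1} V134={t2} V234={t3}
components per intersection:
  V1: {t1} {t2,t5} {t4}
  V2: {t1} {t3} {t4}
  V3: {t2} {t3} {t4}
  V4: {t1} {t2,t5} {t3}
  V12: {t1} {t4}
  V13: {t2} {t4}
  V14: {t1} {t2,t5}
  V23: {t3} {t4}
  V24: {t1} {t3}
  V34: {t2} {t3}
  V123: {t4}
  V124: {t1}
  V134: {t2}
  V234: {t3}
C dims 12,12,4; δ0: rk 8, SNF 1^8; δ1: rk 4, SNF 1^4
Ȟ^0 = (12 − 8) − 0 = 4, so Ȟ^0 ≅ Z^4
Ȟ^1 = (12 − 4) − 8 = 0, so Ȟ^1 ≅ 0
Ȟ^2 = (4 − 0) − 4 = 0, so Ȟ^2 ≅ 0

Ȟ^0(U;F) ≅ Z^4; Ȟ^1(U;F) ≅ 0; Ȟ^2(U;F) ≅ 0


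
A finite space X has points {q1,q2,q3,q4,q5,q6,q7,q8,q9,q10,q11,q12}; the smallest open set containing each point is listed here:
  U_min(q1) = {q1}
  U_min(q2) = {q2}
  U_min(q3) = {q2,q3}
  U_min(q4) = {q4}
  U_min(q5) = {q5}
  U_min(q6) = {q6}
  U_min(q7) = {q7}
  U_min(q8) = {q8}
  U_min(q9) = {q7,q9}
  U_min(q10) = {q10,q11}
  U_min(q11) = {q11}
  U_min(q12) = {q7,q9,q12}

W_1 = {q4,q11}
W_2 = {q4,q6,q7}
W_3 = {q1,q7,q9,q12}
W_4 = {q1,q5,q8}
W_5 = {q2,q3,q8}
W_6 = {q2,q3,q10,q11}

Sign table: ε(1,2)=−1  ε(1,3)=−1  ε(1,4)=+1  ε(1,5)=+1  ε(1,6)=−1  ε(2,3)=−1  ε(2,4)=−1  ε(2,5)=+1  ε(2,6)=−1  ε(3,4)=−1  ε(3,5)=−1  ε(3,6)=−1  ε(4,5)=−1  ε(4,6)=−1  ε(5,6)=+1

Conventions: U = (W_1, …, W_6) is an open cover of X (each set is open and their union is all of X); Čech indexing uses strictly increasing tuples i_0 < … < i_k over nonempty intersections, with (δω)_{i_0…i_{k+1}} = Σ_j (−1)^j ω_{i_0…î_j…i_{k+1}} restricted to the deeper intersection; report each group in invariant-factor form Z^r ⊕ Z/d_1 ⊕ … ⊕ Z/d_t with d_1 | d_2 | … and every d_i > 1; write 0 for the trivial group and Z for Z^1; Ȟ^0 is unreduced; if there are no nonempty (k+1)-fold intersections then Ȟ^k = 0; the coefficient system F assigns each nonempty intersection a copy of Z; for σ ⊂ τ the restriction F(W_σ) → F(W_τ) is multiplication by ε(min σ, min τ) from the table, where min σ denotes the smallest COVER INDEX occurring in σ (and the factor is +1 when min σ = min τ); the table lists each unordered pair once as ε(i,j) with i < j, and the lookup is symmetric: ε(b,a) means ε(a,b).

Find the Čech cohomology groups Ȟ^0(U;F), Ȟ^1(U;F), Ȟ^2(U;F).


nonempty overlaps:
  W12={q4} W16={q11} W23={q7} W34={q1} W45={q8} W56={q2,q3}
C dims 6,6; δ0: rk 6, SNF 1^5·2
degree 0: 6−6−0 = 0 → Ȟ^0 ≅ 0
degree 1: 6−0−6 = 0 plus torsion [2] → Ȟ^1 ≅ Z/2
degree 2: 0−0−0 = 0 → Ȟ^2 ≅ 0

Ȟ^0(U;F) ≅ 0,  Ȟ^1(U;F) ≅ Z/2,  Ȟ^2(U;F) ≅ 0


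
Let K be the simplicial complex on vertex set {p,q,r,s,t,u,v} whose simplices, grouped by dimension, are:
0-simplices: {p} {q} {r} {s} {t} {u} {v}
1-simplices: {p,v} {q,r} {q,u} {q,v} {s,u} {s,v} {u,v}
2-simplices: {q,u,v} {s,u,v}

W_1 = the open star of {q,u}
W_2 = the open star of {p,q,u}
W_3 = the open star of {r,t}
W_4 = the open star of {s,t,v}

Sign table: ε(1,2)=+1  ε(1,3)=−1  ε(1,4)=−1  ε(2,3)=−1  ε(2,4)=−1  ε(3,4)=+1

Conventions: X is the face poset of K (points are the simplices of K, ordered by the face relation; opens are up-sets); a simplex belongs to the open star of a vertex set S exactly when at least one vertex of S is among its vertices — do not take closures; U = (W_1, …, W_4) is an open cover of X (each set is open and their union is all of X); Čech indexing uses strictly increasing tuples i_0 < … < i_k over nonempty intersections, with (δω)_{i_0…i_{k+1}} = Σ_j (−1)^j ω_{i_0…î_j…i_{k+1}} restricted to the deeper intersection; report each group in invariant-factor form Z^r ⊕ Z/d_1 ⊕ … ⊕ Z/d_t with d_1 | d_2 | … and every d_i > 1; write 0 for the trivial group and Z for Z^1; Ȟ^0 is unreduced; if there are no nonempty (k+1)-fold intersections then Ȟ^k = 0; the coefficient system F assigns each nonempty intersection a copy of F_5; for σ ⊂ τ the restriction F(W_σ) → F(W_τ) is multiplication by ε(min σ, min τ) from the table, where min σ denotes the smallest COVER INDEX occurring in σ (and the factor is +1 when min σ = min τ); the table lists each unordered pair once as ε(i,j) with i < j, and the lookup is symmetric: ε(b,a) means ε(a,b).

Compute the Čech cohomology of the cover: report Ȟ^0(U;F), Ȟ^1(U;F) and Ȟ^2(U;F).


Ȟ^0(U;F) ≅ Z/5, Ȟ^1(U;F) ≅ Z/5 and Ȟ^2(U;F) ≅ 0

nonempty intersections:
  W1={{q},{u},{q,r},{q,u},{q,v},{s,u},{u,v},{q,u,v},{s,u,v}} W2={{p},{q},{u},{p,v},{q,r},{q,u},{q,v},{s,u},{u,v},{q,u,v},{s,u,v}} W3={{r},{t},{q,r}} W4={{s},{t},{v},{p,v},{q,v},{s,u},{s,v},{u,v},{q,u,v},{s,u,v}}
  W12={{q},{u},{q,r},{q,u},{q,v},{s,u},{u,v},{q,u,v},{s,u,v}} W13={{q,r}} W14={{q,v},{s,u},{u,v},{q,u,v},{s,u,v}} W23={{q,r}} W24={{p,v},{q,v},{s,u},{u,v},{q,u,v},{s,u,v}} W34={{t}}
  W123={{q,r}} W124={{q,v},{s,u},{u,v},{q,u,v},{s,u,v}}
C dims 4,6,2; δ0: rk_F5 3; δ1: rk_F5 2
Ȟ^0: (4−3)−0=1 ⇒ Z/5
Ȟ^1: (6−2)−3=1 ⇒ Z/5
Ȟ^2: (2−0)−2=0 ⇒ 0


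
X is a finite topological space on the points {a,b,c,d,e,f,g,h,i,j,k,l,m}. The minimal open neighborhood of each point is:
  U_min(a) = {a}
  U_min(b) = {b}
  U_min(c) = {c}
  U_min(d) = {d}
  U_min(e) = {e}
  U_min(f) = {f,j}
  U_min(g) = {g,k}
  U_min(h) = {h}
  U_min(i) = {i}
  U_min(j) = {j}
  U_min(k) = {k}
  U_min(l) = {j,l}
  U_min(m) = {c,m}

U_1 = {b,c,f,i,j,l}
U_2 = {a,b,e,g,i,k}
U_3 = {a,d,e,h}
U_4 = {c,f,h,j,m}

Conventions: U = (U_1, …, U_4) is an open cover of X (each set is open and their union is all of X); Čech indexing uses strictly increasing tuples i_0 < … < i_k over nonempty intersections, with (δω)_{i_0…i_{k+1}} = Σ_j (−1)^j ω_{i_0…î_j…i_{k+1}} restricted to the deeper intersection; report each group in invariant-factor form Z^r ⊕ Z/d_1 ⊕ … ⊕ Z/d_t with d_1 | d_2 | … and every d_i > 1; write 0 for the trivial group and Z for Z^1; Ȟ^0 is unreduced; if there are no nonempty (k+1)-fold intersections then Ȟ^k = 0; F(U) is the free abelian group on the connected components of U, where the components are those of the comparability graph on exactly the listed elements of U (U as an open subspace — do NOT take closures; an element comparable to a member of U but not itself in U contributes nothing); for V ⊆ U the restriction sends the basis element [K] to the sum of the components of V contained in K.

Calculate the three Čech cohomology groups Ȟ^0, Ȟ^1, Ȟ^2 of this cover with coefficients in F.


Ȟ^0 ≅ Z^9, Ȟ^1 ≅ 0, Ȟ^2 ≅ 0

cover nerve:
  U12={b,i} U14={c,f,j} U23={a,e} U34={h}
components per intersection:
  U1: {b} {c} {f,j,l} {i}
  U2: {a} {b} {e} {g,k} {i}
  U3: {a} {d} {e} {h}
  U4: {c,m} {f,j} {h}
  U12: {b} {i}
  U14: {c} {f,j}
  U23: {a} {e}
  U34: {h}
C dims 16,7; δ0: rk 7, SNF 1^7
Ȟ^0: (16−7)−0=9 ⇒ Z^9
Ȟ^1: (7−0)−7=0 ⇒ 0
Ȟ^2: (0−0)−0=0 ⇒ 0


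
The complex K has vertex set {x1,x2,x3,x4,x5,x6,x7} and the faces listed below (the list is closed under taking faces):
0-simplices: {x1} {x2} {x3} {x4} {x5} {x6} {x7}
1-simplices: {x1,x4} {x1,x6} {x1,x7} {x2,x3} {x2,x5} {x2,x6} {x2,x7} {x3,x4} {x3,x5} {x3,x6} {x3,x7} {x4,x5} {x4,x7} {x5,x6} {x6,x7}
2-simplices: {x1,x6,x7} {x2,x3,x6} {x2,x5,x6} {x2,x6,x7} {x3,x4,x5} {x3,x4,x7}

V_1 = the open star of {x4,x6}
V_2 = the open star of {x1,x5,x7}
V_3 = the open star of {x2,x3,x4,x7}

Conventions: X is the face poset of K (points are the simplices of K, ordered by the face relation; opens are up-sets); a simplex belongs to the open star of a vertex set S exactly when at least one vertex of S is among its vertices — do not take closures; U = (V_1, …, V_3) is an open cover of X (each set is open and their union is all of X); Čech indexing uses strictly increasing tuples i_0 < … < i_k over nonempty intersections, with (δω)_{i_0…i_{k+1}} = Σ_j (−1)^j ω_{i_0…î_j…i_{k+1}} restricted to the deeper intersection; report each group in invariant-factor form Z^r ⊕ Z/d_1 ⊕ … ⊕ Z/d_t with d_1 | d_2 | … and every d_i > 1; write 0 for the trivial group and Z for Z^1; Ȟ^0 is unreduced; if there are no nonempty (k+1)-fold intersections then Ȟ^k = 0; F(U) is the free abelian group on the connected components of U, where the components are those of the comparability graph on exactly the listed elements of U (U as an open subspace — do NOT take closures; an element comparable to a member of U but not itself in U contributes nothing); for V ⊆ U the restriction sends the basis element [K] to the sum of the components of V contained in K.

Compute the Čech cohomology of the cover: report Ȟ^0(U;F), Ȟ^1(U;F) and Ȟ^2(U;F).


nerve simplices:
  V1={{x4},{x6},{x1,x4},{x1,x6},{x2,x6},{x3,x4},{x3,x6},{x4,x5},{x4,x7},{x5,x6},{x6,x7},{x1,x6,x7},{x2,x3,x6},{x2,x5,x6},{x2,x6,x7},{x3,x4,x5},{x3,x4,x7}} V2={{x1},{x5},{x7},{x1,x4},{x1,x6},{x1,x7},{x2,x5},{x2,x7},{x3,x5},{x3,x7},{x4,x5},{x4,x7},{x5,x6},{x6,x7},{x1,x6,x7},{x2,x5,x6},{x2,x6,x7},{x3,x4,x5},{x3,x4,x7}} V3={{x2},{x3},{x4},{x7},{x1,x4},{x1,x7},{x2,x3},{x2,x5},{x2,x6},{x2,x7},{x3,x4},{x3,x5},{x3,x6},{x3,x7},{x4,x5},{x4,x7},{x6,x7},{x1,x6,x7},{x2,x3,x6},{x2,x5,x6},{x2,x6,x7},{x3,x4,x5},{x3,x4,x7}}
  V12={{x1,x4},{x1,x6},{x4,x5},{x4,x7},{x5,x6},{x6,x7},{x1,x6,x7},{x2,x5,x6},{x2,x6,x7},{x3,x4,x5},{x3,x4,x7}} V13={{x4},{x1,x4},{x2,x6},{x3,x4},{x3,x6},{x4,x5},{x4,x7},{x6,x7},{x1,x6,x7},{x2,x3,x6},{x2,x5,x6},{x2,x6,x7},{x3,x4,x5},{x3,x4,x7}} V23={{x7},{x1,x4},{x1,x7},{x2,x5},{x2,x7},{x3,x5},{x3,x7},{x4,x5},{x4,x7},{x6,x7},{x1,x6,x7},{x2,x5,x6},{x2,x6,x7},{x3,x4,x5},{x3,x4,x7}}
  V123={{x1,x4},{x4,x5},{x4,x7},{x6,x7},{x1,x6,x7},{x2,x5,x6},{x2,x6,x7},{x3,x4,x5},{x3,x4,x7}}
components per intersection:
  V1: {{x4},{x1,x4},{x3,x4},{x4,x5},{x4,x7},{x3,x4,x5},{x3,x4,x7}} {{x6},{x1,x6},{x2,x6},{x3,x6},{x5,x6},{x6,x7},{x1,x6,x7},{x2,x3,x6},{x2,x5,x6},{x2,x6,x7}}
  V2: {{x1},{x7},{x1,x4},{x1,x6},{x1,x7},{x2,x7},{x3,x7},{x4,x7},{x6,x7},{x1,x6,x7},{x2,x6,x7},{x3,x4,x7}} {{x5},{x2,x5},{x3,x5},{x4,x5},{x5,x6},{x2,x5,x6},{x3,x4,x5}}
  V3: {{x2},{x3},{x4},{x7},{x1,x4},{x1,x7},{x2,x3},{x2,x5},{x2,x6},{x2,x7},{x3,x4},{x3,x5},{x3,x6},{x3,x7},{x4,x5},{x4,x7},{x6,x7},{x1,x6,x7},{x2,x3,x6},{x2,x5,x6},{x2,x6,x7},{x3,x4,x5},{x3,x4,x7}}
  V12: {{x1,x4}} {{x1,x6},{x6,x7},{x1,x6,x7},{x2,x6,x7}} {{x4,x5},{x3,x4,x5}} {{x4,x7},{x3,x4,x7}} {{x5,x6},{x2,x5,x6}}
  V13: {{x4},{x1,x4},{x3,x4},{x4,x5},{x4,x7},{x3,x4,x5},{x3,x4,x7}} {{x2,x6},{x3,x6},{x6,x7},{x1,x6,x7},{x2,x3,x6},{x2,x5,x6},{x2,x6,x7}}
  V23: {{x7},{x1,x7},{x2,x7},{x3,x7},{x4,x7},{x6,x7},{x1,x6,x7},{x2,x6,x7},{x3,x4,x7}} {{x1,x4}} {{x2,x5},{x2,x5,x6}} {{x3,x5},{x4,x5},{x3,x4,x5}}
  V123: {{x1,x4}} {{x4,x5},{x3,x4,x5}} {{x4,x7},{x3,x4,x7}} {{x6,x7},{x1,x6,x7},{x2,x6,x7}} {{x2,x5,x6}}
C dims 5,11,5; δ0: rk 4, SNF 1^4; δ1: rk 5, SNF 1^5
degree 0: 5−4−0 = 1 → Ȟ^0 ≅ Z
degree 1: 11−5−4 = 2 → Ȟ^1 ≅ Z^2
degree 2: 5−0−5 = 0 → Ȟ^2 ≅ 0

Ȟ^0(U;F) ≅ Z, Ȟ^1(U;F) ≅ Z^2 and Ȟ^2(U;F) ≅ 0


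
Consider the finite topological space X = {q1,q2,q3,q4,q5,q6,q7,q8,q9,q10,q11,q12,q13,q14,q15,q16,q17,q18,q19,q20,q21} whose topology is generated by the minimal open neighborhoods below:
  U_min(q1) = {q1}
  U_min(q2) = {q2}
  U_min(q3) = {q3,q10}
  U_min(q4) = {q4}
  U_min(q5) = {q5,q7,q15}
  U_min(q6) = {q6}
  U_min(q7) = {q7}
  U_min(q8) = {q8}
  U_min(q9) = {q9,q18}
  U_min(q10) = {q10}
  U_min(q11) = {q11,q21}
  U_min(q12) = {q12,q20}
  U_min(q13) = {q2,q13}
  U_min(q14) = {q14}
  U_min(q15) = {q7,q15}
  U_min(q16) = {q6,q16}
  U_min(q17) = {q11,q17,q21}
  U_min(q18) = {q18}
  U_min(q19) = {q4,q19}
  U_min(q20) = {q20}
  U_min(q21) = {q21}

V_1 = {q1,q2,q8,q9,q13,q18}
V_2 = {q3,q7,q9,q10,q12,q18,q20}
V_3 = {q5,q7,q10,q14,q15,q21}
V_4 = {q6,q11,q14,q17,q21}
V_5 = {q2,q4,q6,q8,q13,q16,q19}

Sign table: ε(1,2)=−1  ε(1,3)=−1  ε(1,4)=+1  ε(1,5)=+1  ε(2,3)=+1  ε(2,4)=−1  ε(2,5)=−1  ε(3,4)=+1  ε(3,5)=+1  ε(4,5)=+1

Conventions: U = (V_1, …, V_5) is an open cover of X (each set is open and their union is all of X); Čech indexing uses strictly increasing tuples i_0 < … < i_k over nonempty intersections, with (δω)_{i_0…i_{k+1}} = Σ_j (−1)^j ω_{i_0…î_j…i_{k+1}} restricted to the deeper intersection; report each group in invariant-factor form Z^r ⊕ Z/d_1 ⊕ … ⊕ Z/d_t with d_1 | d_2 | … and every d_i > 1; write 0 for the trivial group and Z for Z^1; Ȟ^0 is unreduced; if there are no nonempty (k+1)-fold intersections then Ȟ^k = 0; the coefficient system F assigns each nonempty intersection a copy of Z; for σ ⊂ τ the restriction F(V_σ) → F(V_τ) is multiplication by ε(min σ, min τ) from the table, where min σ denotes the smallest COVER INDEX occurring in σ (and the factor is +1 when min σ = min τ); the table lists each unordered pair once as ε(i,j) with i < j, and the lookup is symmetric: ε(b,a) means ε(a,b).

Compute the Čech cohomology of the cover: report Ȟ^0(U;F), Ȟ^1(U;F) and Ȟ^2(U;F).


nerve of the cover:
  V12={q9,q18} V15={q2,q8,q13} V23={q7,q10} V34={q14,q21} V45={q6}
C dims 5,5; δ0: rk 5, SNF 1^4·2
Ȟ^0 = (5 − 5) − 0 = 0, so Ȟ^0 ≅ 0
Ȟ^1 = (5 − 0) − 5 = 0 plus torsion [2], so Ȟ^1 ≅ Z/2
Ȟ^2 = (0 − 0) − 0 = 0, so Ȟ^2 ≅ 0

Ȟ^0(U;F) ≅ 0, Ȟ^1(U;F) ≅ Z/2, Ȟ^2(U;F) ≅ 0


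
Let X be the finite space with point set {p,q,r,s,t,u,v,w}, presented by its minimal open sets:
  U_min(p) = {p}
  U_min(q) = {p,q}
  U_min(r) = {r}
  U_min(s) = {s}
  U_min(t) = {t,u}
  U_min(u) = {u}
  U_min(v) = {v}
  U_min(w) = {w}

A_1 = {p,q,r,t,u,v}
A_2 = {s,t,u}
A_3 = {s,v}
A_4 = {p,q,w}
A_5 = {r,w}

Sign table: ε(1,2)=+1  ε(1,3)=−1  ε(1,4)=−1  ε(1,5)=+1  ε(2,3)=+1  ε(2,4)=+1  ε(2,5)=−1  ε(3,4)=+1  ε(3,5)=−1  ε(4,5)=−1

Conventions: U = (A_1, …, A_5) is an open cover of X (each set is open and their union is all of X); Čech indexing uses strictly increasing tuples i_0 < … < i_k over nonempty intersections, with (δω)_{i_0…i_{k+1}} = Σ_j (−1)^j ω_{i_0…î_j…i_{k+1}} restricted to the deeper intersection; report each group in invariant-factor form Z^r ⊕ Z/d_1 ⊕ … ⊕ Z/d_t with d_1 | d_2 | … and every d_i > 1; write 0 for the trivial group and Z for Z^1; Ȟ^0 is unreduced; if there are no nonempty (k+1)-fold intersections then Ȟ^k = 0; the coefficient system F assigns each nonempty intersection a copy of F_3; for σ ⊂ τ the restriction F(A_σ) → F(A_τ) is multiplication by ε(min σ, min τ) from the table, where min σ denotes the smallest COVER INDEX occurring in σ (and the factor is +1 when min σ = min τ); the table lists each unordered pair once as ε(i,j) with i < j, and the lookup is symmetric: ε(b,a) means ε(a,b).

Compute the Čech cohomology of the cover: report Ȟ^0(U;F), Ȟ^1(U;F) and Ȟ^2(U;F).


Ȟ^0 ≅ 0; Ȟ^1 ≅ Z/3; Ȟ^2 ≅ 0

nerve of the cover:
  A12={t,u} A13={v} A14={p,q} A15={r} A23={s} A45={w}
C dims 5,6; δ0: rk_F3 5
Ȟ^0 = (5 − 5) − 0 = 0, so Ȟ^0 ≅ 0
Ȟ^1 = (6 − 0) − 5 = 1, so Ȟ^1 ≅ Z/3
Ȟ^2 = (0 − 0) − 0 = 0, so Ȟ^2 ≅ 0


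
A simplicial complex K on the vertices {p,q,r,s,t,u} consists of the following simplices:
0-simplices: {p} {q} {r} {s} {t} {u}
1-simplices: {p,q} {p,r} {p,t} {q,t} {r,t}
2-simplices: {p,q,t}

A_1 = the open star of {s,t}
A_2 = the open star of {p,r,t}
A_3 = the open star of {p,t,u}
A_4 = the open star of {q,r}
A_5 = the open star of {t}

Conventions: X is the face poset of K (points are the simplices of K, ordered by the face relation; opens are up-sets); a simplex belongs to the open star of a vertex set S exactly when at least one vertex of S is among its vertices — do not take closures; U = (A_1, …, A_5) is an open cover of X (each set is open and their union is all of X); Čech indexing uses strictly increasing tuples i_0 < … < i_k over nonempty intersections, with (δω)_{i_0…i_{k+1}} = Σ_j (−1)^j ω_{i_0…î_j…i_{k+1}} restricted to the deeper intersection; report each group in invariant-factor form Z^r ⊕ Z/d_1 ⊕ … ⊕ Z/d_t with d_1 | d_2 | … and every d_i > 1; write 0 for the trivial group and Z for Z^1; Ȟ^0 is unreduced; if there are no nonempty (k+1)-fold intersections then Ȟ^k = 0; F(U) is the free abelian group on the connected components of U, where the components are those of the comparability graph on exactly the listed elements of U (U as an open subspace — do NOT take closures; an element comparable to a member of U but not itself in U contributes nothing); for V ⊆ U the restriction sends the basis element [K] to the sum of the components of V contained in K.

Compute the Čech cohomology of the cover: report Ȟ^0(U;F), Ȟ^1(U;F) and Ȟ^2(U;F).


nonempty overlaps:
  A1={{s},{t},{p,t},{q,t},{r,t},{p,q,t}} A2={{p},{r},{t},{p,q},{p,r},{p,t},{q,t},{r,t},{p,q,t}} A3={{p},{t},{u},{p,q},{p,r},{p,t},{q,t},{r,t},{p,q,t}} A4={{q},{r},{p,q},{p,r},{q,t},{r,t},{p,q,t}} A5={{t},{p,t},{q,t},{r,t},{p,q,t}}
  A12={{t},{p,t},{q,t},{r,t},{p,q,t}} A13={{t},{p,t},{q,t},{r,t},{p,q,t}} A14={{q,t},{r,t},{p,q,t}} A15={{t},{p,t},{q,t},{r,t},{p,q,t}} A23={{p},{t},{p,q},{p,r},{p,t},{q,t},{r,t},{p,q,t}} A24={{r},{p,q},{p,r},{q,t},{r,t},{p,q,t}} A25={{t},{p,t},{q,t},{r,t},{p,q,t}} A34={{p,q},{p,r},{q,t},{r,t},{p,q,t}} A35={{t},{p,t},{q,t},{r,t},{p,q,t}} A45={{q,t},{r,t},{p,q,t}}
  A123={{t},{p,t},{q,t},{r,t},{p,q,t}} A124={{q,t},{r,t},{p,q,t}} A125={{t},{p,t},{q,t},{r,t},{p,q,t}} A134={{q,t},{r,t},{p,q,t}} A135={{t},{p,t},{q,t},{r,t},{p,q,t}} A145={{q,t},{r,t},{p,q,t}} A234={{p,q},{p,r},{q,t},{r,t},{p,q,t}} A235={{t},{p,t},{q,t},{r,t},{p,q,t}} A245={{q,t},{r,t},{p,q,t}} A345={{q,t},{r,t},{p,q,t}}
  A1234={{q,t},{r,t},{p,q,t}} A1235={{t},{p,t},{q,t},{r,t},{p,q,t}} A1245={{q,t},{r,t},{p,q,t}} A1345={{q,t},{r,t},{p,q,t}} A2345={{q,t},{r,t},{p,q,t}}
  A12345={{q,t},{r,t},{p,q,t}}
components per intersection:
  A1: {{s}} {{t},{p,t},{q,t},{r,t},{p,q,t}}
  A2: {{p},{r},{t},{p,q},{p,r},{p,t},{q,t},{r,t},{p,q,t}}
  A3: {{p},{t},{p,q},{p,r},{p,t},{q,t},{r,t},{p,q,t}} {{u}}
  A4: {{q},{p,q},{q,t},{p,q,t}} {{r},{p,r},{r,t}}
  A5: {{t},{p,t},{q,t},{r,t},{p,q,t}}
  A12: {{t},{p,t},{q,t},{r,t},{p,q,t}}
  A13: {{t},{p,t},{q,t},{r,t},{p,q,t}}
  A14: {{q,t},{p,q,t}} {{r,t}}
  A15: {{t},{p,t},{q,t},{r,t},{p,q,t}}
  A23: {{p},{t},{p,q},{p,r},{p,t},{q,t},{r,t},{p,q,t}}
  A24: {{r},{p,r},{r,t}} {{p,q},{q,t},{p,q,t}}
  A25: {{t},{p,t},{q,t},{r,t},{p,q,t}}
  A34: {{p,q},{q,t},{p,q,t}} {{p,r}} {{r,t}}
  A35: {{t},{p,t},{q,t},{r,t},{p,q,t}}
  A45: {{q,t},{p,q,t}} {{r,t}}
  A123: {{t},{p,t},{q,t},{r,t},{p,q,t}}
  A124: {{q,t},{p,q,t}} {{r,t}}
  A125: {{t},{p,t},{q,t},{r,t},{p,q,t}}
  A134: {{q,t},{p,q,t}} {{r,t}}
  A135: {{t},{p,t},{q,t},{r,t},{p,q,t}}
  A145: {{q,t},{p,q,t}} {{r,t}}
  A234: {{p,q},{q,t},{p,q,t}} {{p,r}} {{r,t}}
  A235: {{t},{p,t},{q,t},{r,t},{p,q,t}}
  A245: {{q,t},{p,q,t}} {{r,t}}
  A345: {{q,t},{p,q,t}} {{r,t}}
  A1234: {{q,t},{p,q,t}} {{r,t}}
  A1235: {{t},{p,t},{q,t},{r,t},{p,q,t}}
  A1245: {{q,t},{p,q,t}} {{r,t}}
  A1345: {{q,t},{p,q,t}} {{r,t}}
  A2345: {{q,t},{p,q,t}} {{r,t}}
  A12345: {{q,t},{p,q,t}} {{r,t}}
C dims 8,15,17,9; δ0: rk 5, SNF 1^5; δ1: rk 10, SNF 1^10; δ2: rk 7, SNF 1^7
degree 0: 8−5−0 = 3 → Ȟ^0 ≅ Z^3
degree 1: 15−10−5 = 0 → Ȟ^1 ≅ 0
degree 2: 17−7−10 = 0 → Ȟ^2 ≅ 0

Ȟ^0(U;F) ≅ Z^3; Ȟ^1(U;F) ≅ 0; Ȟ^2(U;F) ≅ 0


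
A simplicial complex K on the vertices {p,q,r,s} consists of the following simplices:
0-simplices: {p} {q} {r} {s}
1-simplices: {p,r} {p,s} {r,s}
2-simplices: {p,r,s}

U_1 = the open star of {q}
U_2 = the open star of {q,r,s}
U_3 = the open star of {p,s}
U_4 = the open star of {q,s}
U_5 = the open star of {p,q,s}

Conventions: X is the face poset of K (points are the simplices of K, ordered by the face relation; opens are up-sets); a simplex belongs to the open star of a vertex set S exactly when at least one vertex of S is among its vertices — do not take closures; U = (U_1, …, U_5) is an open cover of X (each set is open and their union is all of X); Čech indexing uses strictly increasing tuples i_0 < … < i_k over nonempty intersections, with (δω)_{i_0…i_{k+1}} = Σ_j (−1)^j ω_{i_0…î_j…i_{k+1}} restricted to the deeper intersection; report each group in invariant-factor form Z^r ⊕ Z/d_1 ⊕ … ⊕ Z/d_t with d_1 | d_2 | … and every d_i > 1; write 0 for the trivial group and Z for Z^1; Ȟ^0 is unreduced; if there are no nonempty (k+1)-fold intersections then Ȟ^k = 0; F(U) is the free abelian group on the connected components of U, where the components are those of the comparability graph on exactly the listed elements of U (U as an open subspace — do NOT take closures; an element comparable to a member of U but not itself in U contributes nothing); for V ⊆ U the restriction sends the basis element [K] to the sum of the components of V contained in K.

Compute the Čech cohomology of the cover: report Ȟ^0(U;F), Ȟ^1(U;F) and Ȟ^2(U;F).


nerve simplices:
  U1={{q}} U2={{q},{r},{s},{p,r},{p,s},{r,s},{p,r,s}} U3={{p},{s},{p,r},{p,s},{r,s},{p,r,s}} U4={{q},{s},{p,s},{r,s},{p,r,s}} U5={{p},{q},{s},{p,r},{p,s},{r,s},{p,r,s}}
  U12={{q}} U14={{q}} U15={{q}} U23={{s},{p,r},{p,s},{r,s},{p,r,s}} U24={{q},{s},{p,s},{r,s},{p,r,s}} U25={{q},{s},{p,r},{p,s},{r,s},{p,r,s}} U34={{s},{p,s},{r,s},{p,r,s}} U35={{p},{s},{p,r},{p,s},{r,s},{p,r,s}} U45={{q},{s},{p,s},{r,s},{p,r,s}}
  U124={{q}} U125={{q}} U145={{q}} U234={{s},{p,s},{r,s},{p,r,s}} U235={{s},{p,r},{p,s},{r,s},{p,r,s}} U245={{q},{s},{p,s},{r,s},{p,r,s}} U345={{s},{p,s},{r,s},{p,r,s}}
  U1245={{q}} U2345={{s},{p,s},{r,s},{p,r,s}}
components per intersection:
  U1: {{q}}
  U2: {{q}} {{r},{s},{p,r},{p,s},{r,s},{p,r,s}}
  U3: {{p},{s},{p,r},{p,s},{r,s},{p,r,s}}
  U4: {{q}} {{s},{p,s},{r,s},{p,r,s}}
  U5: {{p},{s},{p,r},{p,s},{r,s},{p,r,s}} {{q}}
  U12: {{q}}
  U14: {{q}}
  U15: {{q}}
  U23: {{s},{p,r},{p,s},{r,s},{p,r,s}}
  U24: {{q}} {{s},{p,s},{r,s},{p,r,s}}
  U25: {{q}} {{s},{p,r},{p,s},{r,s},{p,r,s}}
  U34: {{s},{p,s},{r,s},{p,r,s}}
  U35: {{p},{s},{p,r},{p,s},{r,s},{p,r,s}}
  U45: {{q}} {{s},{p,s},{r,s},{p,r,s}}
  U124: {{q}}
  U125: {{q}}
  U145: {{q}}
  U234: {{s},{p,s},{r,s},{p,r,s}}
  U235: {{s},{p,r},{p,s},{r,s},{p,r,s}}
  U245: {{q}} {{s},{p,s},{r,s},{p,r,s}}
  U345: {{s},{p,s},{r,s},{p,r,s}}
  U1245: {{q}}
  U2345: {{s},{p,s},{r,s},{p,r,s}}
C dims 8,12,8,2; δ0: rk 6, SNF 1^6; δ1: rk 6, SNF 1^6; δ2: rk 2, SNF 1^2
degree 0: 8−6−0 = 2 → Ȟ^0 ≅ Z^2
degree 1: 12−6−6 = 0 → Ȟ^1 ≅ 0
degree 2: 8−2−6 = 0 → Ȟ^2 ≅ 0

Ȟ^0 ≅ Z^2, Ȟ^1 ≅ 0 and Ȟ^2 ≅ 0


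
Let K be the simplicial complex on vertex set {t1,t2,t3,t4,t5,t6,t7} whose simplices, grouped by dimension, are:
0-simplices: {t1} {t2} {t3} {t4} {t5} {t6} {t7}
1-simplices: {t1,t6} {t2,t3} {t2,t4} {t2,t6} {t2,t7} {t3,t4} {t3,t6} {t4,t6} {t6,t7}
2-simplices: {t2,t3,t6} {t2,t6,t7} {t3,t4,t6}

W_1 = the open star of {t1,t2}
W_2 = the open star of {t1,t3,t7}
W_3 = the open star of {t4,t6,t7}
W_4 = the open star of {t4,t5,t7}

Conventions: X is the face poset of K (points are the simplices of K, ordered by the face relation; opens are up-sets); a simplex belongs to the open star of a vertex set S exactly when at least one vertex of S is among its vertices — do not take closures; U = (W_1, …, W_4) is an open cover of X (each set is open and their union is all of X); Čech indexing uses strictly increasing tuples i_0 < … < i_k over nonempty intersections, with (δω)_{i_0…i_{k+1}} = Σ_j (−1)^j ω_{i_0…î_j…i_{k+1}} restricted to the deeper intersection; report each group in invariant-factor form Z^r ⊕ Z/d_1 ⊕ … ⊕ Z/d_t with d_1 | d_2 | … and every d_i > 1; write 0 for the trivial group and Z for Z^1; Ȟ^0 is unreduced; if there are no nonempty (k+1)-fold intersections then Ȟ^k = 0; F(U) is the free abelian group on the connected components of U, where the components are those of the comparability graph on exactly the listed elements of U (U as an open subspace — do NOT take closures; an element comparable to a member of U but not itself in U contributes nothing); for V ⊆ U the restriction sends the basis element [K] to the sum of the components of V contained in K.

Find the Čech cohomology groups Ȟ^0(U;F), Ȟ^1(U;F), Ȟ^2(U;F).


Ȟ^0 ≅ Z^2,  Ȟ^1 ≅ Z,  Ȟ^2 ≅ 0

nerve of the cover:
  W1={{t1},{t2},{t1,t6},{t2,t3},{t2,t4},{t2,t6},{t2,t7},{t2,t3,t6},{t2,t6,t7}} W2={{t1},{t3},{t7},{t1,t6},{t2,t3},{t2,t7},{t3,t4},{t3,t6},{t6,t7},{t2,t3,t6},{t2,t6,t7},{t3,t4,t6}} W3={{t4},{t6},{t7},{t1,t6},{t2,t4},{t2,t6},{t2,t7},{t3,t4},{t3,t6},{t4,t6},{t6,t7},{t2,t3,t6},{t2,t6,t7},{t3,t4,t6}} W4={{t4},{t5},{t7},{t2,t4},{t2,t7},{t3,t4},{t4,t6},{t6,t7},{t2,t6,t7},{t3,t4,t6}}
  W12={{t1},{t1,t6},{t2,t3},{t2,t7},{t2,t3,t6},{t2,t6,t7}} W13={{t1,t6},{t2,t4},{t2,t6},{t2,t7},{t2,t3,t6},{t2,t6,t7}} W14={{t2,t4},{t2,t7},{t2,t6,t7}} W23={{t7},{t1,t6},{t2,t7},{t3,t4},{t3,t6},{t6,t7},{t2,t3,t6},{t2,t6,t7},{t3,t4,t6}} W24={{t7},{t2,t7},{t3,t4},{t6,t7},{t2,t6,t7},{t3,t4,t6}} W34={{t4},{t7},{t2,t4},{t2,t7},{t3,t4},{t4,t6},{t6,t7},{t2,t6,t7},{t3,t4,t6}}
  W123={{t1,t6},{t2,t7},{t2,t3,t6},{t2,t6,t7}} W124={{t2,t7},{t2,t6,t7}} W134={{t2,t4},{t2,t7},{t2,t6,t7}} W234={{t7},{t2,t7},{t3,t4},{t6,t7},{t2,t6,t7},{t3,t4,t6}}
  W1234={{t2,t7},{t2,t6,t7}}
components per intersection:
  W1: {{t1},{t1,t6}} {{t2},{t2,t3},{t2,t4},{t2,t6},{t2,t7},{t2,t3,t6},{t2,t6,t7}}
  W2: {{t1},{t1,t6}} {{t3},{t2,t3},{t3,t4},{t3,t6},{t2,t3,t6},{t3,t4,t6}} {{t7},{t2,t7},{t6,t7},{t2,t6,t7}}
  W3: {{t4},{t6},{t7},{t1,t6},{t2,t4},{t2,t6},{t2,t7},{t3,t4},{t3,t6},{t4,t6},{t6,t7},{t2,t3,t6},{t2,t6,t7},{t3,t4,t6}}
  W4: {{t4},{t2,t4},{t3,t4},{t4,t6},{t3,t4,t6}} {{t5}} {{t7},{t2,t7},{t6,t7},{t2,t6,t7}}
  W12: {{t1},{t1,t6}} {{t2,t3},{t2,t3,t6}} {{t2,t7},{t2,t6,t7}}
  W13: {{t1,t6}} {{t2,t4}} {{t2,t6},{t2,t7},{t2,t3,t6},{t2,t6,t7}}
  W14: {{t2,t4}} {{t2,t7},{t2,t6,t7}}
  W23: {{t7},{t2,t7},{t6,t7},{t2,t6,t7}} {{t1,t6}} {{t3,t4},{t3,t6},{t2,t3,t6},{t3,t4,t6}}
  W24: {{t7},{t2,t7},{t6,t7},{t2,t6,t7}} {{t3,t4},{t3,t4,t6}}
  W34: {{t4},{t2,t4},{t3,t4},{t4,t6},{t3,t4,t6}} {{t7},{t2,t7},{t6,t7},{t2,t6,t7}}
  W123: {{t1,t6}} {{t2,t7},{t2,t6,t7}} {{t2,t3,t6}}
  W124: {{t2,t7},{t2,t6,t7}}
  W134: {{t2,t4}} {{t2,t7},{t2,t6,t7}}
  W234: {{t7},{t2,t7},{t6,t7},{t2,t6,t7}} {{t3,t4},{t3,t4,t6}}
  W1234: {{t2,t7},{t2,t6,t7}}
C dims 9,15,8,1; δ0: rk 7, SNF 1^7; δ1: rk 7, SNF 1^7; δ2: rk 1, SNF 1^1
Ȟ^0 = (9 − 7) − 0 = 2, so Ȟ^0 ≅ Z^2
Ȟ^1 = (15 − 7) − 7 = 1, so Ȟ^1 ≅ Z
Ȟ^2 = (8 − 1) − 7 = 0, so Ȟ^2 ≅ 0


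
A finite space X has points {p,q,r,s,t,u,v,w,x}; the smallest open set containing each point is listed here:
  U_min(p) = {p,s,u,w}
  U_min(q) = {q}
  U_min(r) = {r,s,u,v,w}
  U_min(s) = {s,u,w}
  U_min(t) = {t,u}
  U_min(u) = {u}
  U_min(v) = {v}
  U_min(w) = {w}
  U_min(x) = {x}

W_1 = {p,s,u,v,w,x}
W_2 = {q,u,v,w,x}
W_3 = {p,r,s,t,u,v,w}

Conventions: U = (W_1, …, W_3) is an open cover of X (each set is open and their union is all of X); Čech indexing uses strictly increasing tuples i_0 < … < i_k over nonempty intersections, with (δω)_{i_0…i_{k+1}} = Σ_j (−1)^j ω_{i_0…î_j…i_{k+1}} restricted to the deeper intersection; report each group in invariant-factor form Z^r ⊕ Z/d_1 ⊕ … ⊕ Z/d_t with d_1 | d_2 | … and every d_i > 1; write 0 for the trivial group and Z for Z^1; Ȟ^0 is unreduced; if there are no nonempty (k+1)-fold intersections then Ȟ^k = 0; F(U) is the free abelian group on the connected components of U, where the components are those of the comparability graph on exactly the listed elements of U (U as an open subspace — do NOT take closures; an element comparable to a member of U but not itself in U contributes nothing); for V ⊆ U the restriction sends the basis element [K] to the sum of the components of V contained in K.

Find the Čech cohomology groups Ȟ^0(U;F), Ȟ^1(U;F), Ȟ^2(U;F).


nerve simplices:
  W12={u,v,w,x} W13={p,s,u,v,w} W23={u,v,w}
  W123={u,v,w}
components per intersection:
  W1: {p,s,u,w} {v} {x}
  W2: {q} {u} {v} {w} {x}
  W3: {p,r,s,t,u,v,w}
  W12: {u} {v} {w} {x}
  W13: {p,s,u,w} {v}
  W23: {u} {v} {w}
  W123: {u} {v} {w}
C dims 9,9,3; δ0: rk 6, SNF 1^6; δ1: rk 3, SNF 1^3
degree 0: 9−6−0 = 3 → Ȟ^0 ≅ Z^3
degree 1: 9−3−6 = 0 → Ȟ^1 ≅ 0
degree 2: 3−0−3 = 0 → Ȟ^2 ≅ 0

Ȟ^0 ≅ Z^3; Ȟ^1 ≅ 0; Ȟ^2 ≅ 0


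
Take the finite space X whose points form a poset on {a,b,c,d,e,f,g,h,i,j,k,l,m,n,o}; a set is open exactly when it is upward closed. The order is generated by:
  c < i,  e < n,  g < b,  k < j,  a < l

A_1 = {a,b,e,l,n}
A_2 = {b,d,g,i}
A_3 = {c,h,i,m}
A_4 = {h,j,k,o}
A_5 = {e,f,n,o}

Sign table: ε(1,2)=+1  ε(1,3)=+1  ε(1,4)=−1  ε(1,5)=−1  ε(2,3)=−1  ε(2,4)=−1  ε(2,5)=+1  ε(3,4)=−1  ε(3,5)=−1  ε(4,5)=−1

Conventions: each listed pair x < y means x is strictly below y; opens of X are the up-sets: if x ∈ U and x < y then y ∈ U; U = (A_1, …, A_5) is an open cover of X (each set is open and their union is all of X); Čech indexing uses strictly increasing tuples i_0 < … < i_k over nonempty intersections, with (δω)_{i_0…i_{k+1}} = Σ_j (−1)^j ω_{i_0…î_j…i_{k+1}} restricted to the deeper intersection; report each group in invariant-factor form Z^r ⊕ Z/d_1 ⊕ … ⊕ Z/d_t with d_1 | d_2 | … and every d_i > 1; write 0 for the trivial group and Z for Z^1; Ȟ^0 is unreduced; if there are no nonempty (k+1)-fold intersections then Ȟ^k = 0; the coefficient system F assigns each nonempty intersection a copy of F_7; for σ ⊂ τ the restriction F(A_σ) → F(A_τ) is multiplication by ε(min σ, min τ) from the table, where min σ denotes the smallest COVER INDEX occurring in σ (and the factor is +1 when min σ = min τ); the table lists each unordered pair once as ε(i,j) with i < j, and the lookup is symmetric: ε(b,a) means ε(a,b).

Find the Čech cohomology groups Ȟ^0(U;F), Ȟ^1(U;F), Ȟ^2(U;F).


nerve simplices:
  A12={b} A15={e,n} A23={i} A34={h} A45={o}
C dims 5,5; δ0: rk_F7 4
degree 0: 5−4−0 = 1 → Ȟ^0 ≅ Z/7
degree 1: 5−0−4 = 1 → Ȟ^1 ≅ Z/7
degree 2: 0−0−0 = 0 → Ȟ^2 ≅ 0

Ȟ^0 ≅ Z/7,  Ȟ^1 ≅ Z/7,  Ȟ^2 ≅ 0


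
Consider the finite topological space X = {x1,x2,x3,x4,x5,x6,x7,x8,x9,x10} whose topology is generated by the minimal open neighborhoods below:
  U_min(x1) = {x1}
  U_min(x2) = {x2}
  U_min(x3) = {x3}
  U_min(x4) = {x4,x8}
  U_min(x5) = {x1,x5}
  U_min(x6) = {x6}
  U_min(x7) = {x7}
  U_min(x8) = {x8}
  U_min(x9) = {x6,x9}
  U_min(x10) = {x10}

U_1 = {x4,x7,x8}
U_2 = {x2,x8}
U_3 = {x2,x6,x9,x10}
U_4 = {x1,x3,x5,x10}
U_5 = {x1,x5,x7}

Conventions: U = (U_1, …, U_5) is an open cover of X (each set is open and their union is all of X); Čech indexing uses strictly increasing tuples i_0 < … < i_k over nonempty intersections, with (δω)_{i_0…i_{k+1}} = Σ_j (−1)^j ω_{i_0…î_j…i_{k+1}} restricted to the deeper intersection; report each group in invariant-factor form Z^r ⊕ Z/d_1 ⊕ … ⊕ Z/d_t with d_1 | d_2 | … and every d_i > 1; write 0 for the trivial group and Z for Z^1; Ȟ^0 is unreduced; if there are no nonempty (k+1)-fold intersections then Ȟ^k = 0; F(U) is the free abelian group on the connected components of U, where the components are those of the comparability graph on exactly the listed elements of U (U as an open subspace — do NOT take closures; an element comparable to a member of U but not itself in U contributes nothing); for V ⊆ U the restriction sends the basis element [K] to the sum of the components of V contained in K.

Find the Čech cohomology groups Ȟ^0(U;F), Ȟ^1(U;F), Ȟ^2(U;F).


Ȟ^0 = Z^7, Ȟ^1 = 0 and Ȟ^2 = 0

intersection data:
  U12={x8} U15={x7} U23={x2} U34={x10} U45={x1,x5}
components per intersection:
  U1: {x4,x8} {x7}
  U2: {x2} {x8}
  U3: {x2} {x6,x9} {x10}
  U4: {x1,x5} {x3} {x10}
  U5: {x1,x5} {x7}
  U12: {x8}
  U15: {x7}
  U23: {x2}
  U34: {x10}
  U45: {x1,x5}
C dims 12,5; δ0: rk 5, SNF 1^5
Ȟ^0 = (12 − 5) − 0 = 7, so Ȟ^0 ≅ Z^7
Ȟ^1 = (5 − 0) − 5 = 0, so Ȟ^1 ≅ 0
Ȟ^2 = (0 − 0) − 0 = 0, so Ȟ^2 ≅ 0


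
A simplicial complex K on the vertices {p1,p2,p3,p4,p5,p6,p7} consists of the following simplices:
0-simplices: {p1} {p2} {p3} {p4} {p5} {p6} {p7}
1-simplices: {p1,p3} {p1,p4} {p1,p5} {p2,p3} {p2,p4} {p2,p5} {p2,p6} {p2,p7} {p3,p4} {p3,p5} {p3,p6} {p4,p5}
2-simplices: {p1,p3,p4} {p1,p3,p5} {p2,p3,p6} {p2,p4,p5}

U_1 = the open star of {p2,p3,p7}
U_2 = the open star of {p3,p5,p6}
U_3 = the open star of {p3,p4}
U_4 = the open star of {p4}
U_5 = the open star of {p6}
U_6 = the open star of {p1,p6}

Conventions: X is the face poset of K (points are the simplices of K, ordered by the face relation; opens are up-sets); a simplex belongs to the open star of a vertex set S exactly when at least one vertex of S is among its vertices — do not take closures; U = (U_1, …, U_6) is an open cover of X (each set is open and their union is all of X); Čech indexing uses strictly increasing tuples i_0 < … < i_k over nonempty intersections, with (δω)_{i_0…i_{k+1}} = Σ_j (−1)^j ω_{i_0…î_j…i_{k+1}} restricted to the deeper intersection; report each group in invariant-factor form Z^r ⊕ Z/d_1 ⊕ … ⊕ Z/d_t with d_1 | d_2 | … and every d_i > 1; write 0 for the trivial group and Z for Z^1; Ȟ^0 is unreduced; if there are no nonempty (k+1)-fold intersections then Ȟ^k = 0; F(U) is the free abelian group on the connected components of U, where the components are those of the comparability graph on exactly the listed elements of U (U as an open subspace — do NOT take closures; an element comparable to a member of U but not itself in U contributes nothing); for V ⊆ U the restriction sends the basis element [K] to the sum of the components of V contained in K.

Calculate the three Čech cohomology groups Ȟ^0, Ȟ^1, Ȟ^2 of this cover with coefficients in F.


Ȟ^0 = Z; Ȟ^1 = Z^2; Ȟ^2 = 0

nonempty intersections:
  U1={{p2},{p3},{p7},{p1,p3},{p2,p3},{p2,p4},{p2,p5},{p2,p6},{p2,p7},{p3,p4},{p3,p5},{p3,p6},{p1,p3,p4},{p1,p3,p5},{p2,p3,p6},{p2,p4,p5}} U2={{p3},{p5},{p6},{p1,p3},{p1,p5},{p2,p3},{p2,p5},{p2,p6},{p3,p4},{p3,p5},{p3,p6},{p4,p5},{p1,p3,p4},{p1,p3,p5},{p2,p3,p6},{p2,p4,p5}} U3={{p3},{p4},{p1,p3},{p1,p4},{p2,p3},{p2,p4},{p3,p4},{p3,p5},{p3,p6},{p4,p5},{p1,p3,p4},{p1,p3,p5},{p2,p3,p6},{p2,p4,p5}} U4={{p4},{p1,p4},{p2,p4},{p3,p4},{p4,p5},{p1,p3,p4},{p2,p4,p5}} U5={{p6},{p2,p6},{p3,p6},{p2,p3,p6}} U6={{p1},{p6},{p1,p3},{p1,p4},{p1,p5},{p2,p6},{p3,p6},{p1,p3,p4},{p1,p3,p5},{p2,p3,p6}}
  U12={{p3},{p1,p3},{p2,p3},{p2,p5},{p2,p6},{p3,p4},{p3,p5},{p3,p6},{p1,p3,p4},{p1,p3,p5},{p2,p3,p6},{p2,p4,p5}} U13={{p3},{p1,p3},{p2,p3},{p2,p4},{p3,p4},{p3,p5},{p3,p6},{p1,p3,p4},{p1,p3,p5},{p2,p3,p6},{p2,p4,p5}} U14={{p2,p4},{p3,p4},{p1,p3,p4},{p2,p4,p5}} U15={{p2,p6},{p3,p6},{p2,p3,p6}} U16={{p1,p3},{p2,p6},{p3,p6},{p1,p3,p4},{p1,p3,p5},{p2,p3,p6}} U23={{p3},{p1,p3},{p2,p3},{p3,p4},{p3,p5},{p3,p6},{p4,p5},{p1,p3,p4},{p1,p3,p5},{p2,p3,p6},{p2,p4,p5}} U24={{p3,p4},{p4,p5},{p1,p3,p4},{p2,p4,p5}} U25={{p6},{p2,p6},{p3,p6},{p2,p3,p6}} U26={{p6},{p1,p3},{p1,p5},{p2,p6},{p3,p6},{p1,p3,p4},{p1,p3,p5},{p2,p3,p6}} U34={{p4},{p1,p4},{p2,p4},{p3,p4},{p4,p5},{p1,p3,p4},{p2,p4,p5}} U35={{p3,p6},{p2,p3,p6}} U36={{p1,p3},{p1,p4},{p3,p6},{p1,p3,p4},{p1,p3,p5},{p2,p3,p6}} U46={{p1,p4},{p1,p3,p4}} U56={{p6},{p2,p6},{p3,p6},{p2,p3,p6}}
  U123={{p3},{p1,p3},{p2,p3},{p3,p4},{p3,p5},{p3,p6},{p1,p3,p4},{p1,p3,p5},{p2,p3,p6},{p2,p4,p5}} U124={{p3,p4},{p1,p3,p4},{p2,p4,p5}} U125={{p2,p6},{p3,p6},{p2,p3,p6}} U126={{p1,p3},{p2,p6},{p3,p6},{p1,p3,p4},{p1,p3,p5},{p2,p3,p6}} U134={{p2,p4},{p3,p4},{p1,p3,p4},{p2,p4,p5}} U135={{p3,p6},{p2,p3,p6}} U136={{p1,p3},{p3,p6},{p1,p3,p4},{p1,p3,p5},{p2,p3,p6}} U146={{p1,p3,p4}} U156={{p2,p6},{p3,p6},{p2,p3,p6}} U234={{p3,p4},{p4,p5},{p1,p3,p4},{p2,p4,p5}} U235={{p3,p6},{p2,p3,p6}} U236={{p1,p3},{p3,p6},{p1,p3,p4},{p1,p3,p5},{p2,p3,p6}} U246={{p1,p3,p4}} U256={{p6},{p2,p6},{p3,p6},{p2,p3,p6}} U346={{p1,p4},{p1,p3,p4}} U356={{p3,p6},{p2,p3,p6}}
  U1234={{p3,p4},{p1,p3,p4},{p2,p4,p5}} U1235={{p3,p6},{p2,p3,p6}} U1236={{p1,p3},{p3,p6},{p1,p3,p4},{p1,p3,p5},{p2,p3,p6}} U1246={{p1,p3,p4}} U1256={{p2,p6},{p3,p6},{p2,p3,p6}} U1346={{p1,p3,p4}} U1356={{p3,p6},{p2,p3,p6}} U2346={{p1,p3,p4}} U2356={{p3,p6},{p2,p3,p6}}
  U12346={{p1,p3,p4}} U12356={{p3,p6},{p2,p3,p6}}
components per intersection:
  U1: {{p2},{p3},{p7},{p1,p3},{p2,p3},{p2,p4},{p2,p5},{p2,p6},{p2,p7},{p3,p4},{p3,p5},{p3,p6},{p1,p3,p4},{p1,p3,p5},{p2,p3,p6},{p2,p4,p5}}
  U2: {{p3},{p5},{p6},{p1,p3},{p1,p5},{p2,p3},{p2,p5},{p2,p6},{p3,p4},{p3,p5},{p3,p6},{p4,p5},{p1,p3,p4},{p1,p3,p5},{p2,p3,p6},{p2,p4,p5}}
  U3: {{p3},{p4},{p1,p3},{p1,p4},{p2,p3},{p2,p4},{p3,p4},{p3,p5},{p3,p6},{p4,p5},{p1,p3,p4},{p1,p3,p5},{p2,p3,p6},{p2,p4,p5}}
  U4: {{p4},{p1,p4},{p2,p4},{p3,p4},{p4,p5},{p1,p3,p4},{p2,p4,p5}}
  U5: {{p6},{p2,p6},{p3,p6},{p2,p3,p6}}
  U6: {{p1},{p1,p3},{p1,p4},{p1,p5},{p1,p3,p4},{p1,p3,p5}} {{p6},{p2,p6},{p3,p6},{p2,p3,p6}}
  U12: {{p3},{p1,p3},{p2,p3},{p2,p6},{p3,p4},{p3,p5},{p3,p6},{p1,p3,p4},{p1,p3,p5},{p2,p3,p6}} {{p2,p5},{p2,p4,p5}}
  U13: {{p3},{p1,p3},{p2,p3},{p3,p4},{p3,p5},{p3,p6},{p1,p3,p4},{p1,p3,p5},{p2,p3,p6}} {{p2,p4},{p2,p4,p5}}
  U14: {{p2,p4},{p2,p4,p5}} {{p3,p4},{p1,p3,p4}}
  U15: {{p2,p6},{p3,p6},{p2,p3,p6}}
  U16: {{p1,p3},{p1,p3,p4},{p1,p3,p5}} {{p2,p6},{p3,p6},{p2,p3,p6}}
  U23: {{p3},{p1,p3},{p2,p3},{p3,p4},{p3,p5},{p3,p6},{p1,p3,p4},{p1,p3,p5},{p2,p3,p6}} {{p4,p5},{p2,p4,p5}}
  U24: {{p3,p4},{p1,p3,p4}} {{p4,p5},{p2,p4,p5}}
  U25: {{p6},{p2,p6},{p3,p6},{p2,p3,p6}}
  U26: {{p6},{p2,p6},{p3,p6},{p2,p3,p6}} {{p1,p3},{p1,p5},{p1,p3,p4},{p1,p3,p5}}
  U34: {{p4},{p1,p4},{p2,p4},{p3,p4},{p4,p5},{p1,p3,p4},{p2,p4,p5}}
  U35: {{p3,p6},{p2,p3,p6}}
  U36: {{p1,p3},{p1,p4},{p1,p3,p4},{p1,p3,p5}} {{p3,p6},{p2,p3,p6}}
  U46: {{p1,p4},{p1,p3,p4}}
  U56: {{p6},{p2,p6},{p3,p6},{p2,p3,p6}}
  U123: {{p3},{p1,p3},{p2,p3},{p3,p4},{p3,p5},{p3,p6},{p1,p3,p4},{p1,p3,p5},{p2,p3,p6}} {{p2,p4,p5}}
  U124: {{p3,p4},{p1,p3,p4}} {{p2,p4,p5}}
  U125: {{p2,p6},{p3,p6},{p2,p3,p6}}
  U126: {{p1,p3},{p1,p3,p4},{p1,p3,p5}} {{p2,p6},{p3,p6},{p2,p3,p6}}
  U134: {{p2,p4},{p2,p4,p5}} {{p3,p4},{p1,p3,p4}}
  U135: {{p3,p6},{p2,p3,p6}}
  U136: {{p1,p3},{p1,p3,p4},{p1,p3,p5}} {{p3,p6},{p2,p3,p6}}
  U146: {{p1,p3,p4}}
  U156: {{p2,p6},{p3,p6},{p2,p3,p6}}
  U234: {{p3,p4},{p1,p3,p4}} {{p4,p5},{p2,p4,p5}}
  U235: {{p3,p6},{p2,p3,p6}}
  U236: {{p1,p3},{p1,p3,p4},{p1,p3,p5}} {{p3,p6},{p2,p3,p6}}
  U246: {{p1,p3,p4}}
  U256: {{p6},{p2,p6},{p3,p6},{p2,p3,p6}}
  U346: {{p1,p4},{p1,p3,p4}}
  U356: {{p3,p6},{p2,p3,p6}}
  U1234: {{p3,p4},{p1,p3,p4}} {{p2,p4,p5}}
  U1235: {{p3,p6},{p2,p3,p6}}
  U1236: {{p1,p3},{p1,p3,p4},{p1,p3,p5}} {{p3,p6},{p2,p3,p6}}
  U1246: {{p1,p3,p4}}
  U1256: {{p2,p6},{p3,p6},{p2,p3,p6}}
  U1346: {{p1,p3,p4}}
  U1356: {{p3,p6},{p2,p3,p6}}
  U2346: {{p1,p3,p4}}
  U2356: {{p3,p6},{p2,p3,p6}}
  U12346: {{p1,p3,p4}}
  U12356: {{p3,p6},{p2,p3,p6}}
C dims 7,22,23,11; δ0: rk 6, SNF 1^6; δ1: rk 14, SNF 1^14; δ2: rk 9, SNF 1^9
Ȟ^0: (7−6)−0=1 ⇒ Z
Ȟ^1: (22−14)−6=2 ⇒ Z^2
Ȟ^2: (23−9)−14=0 ⇒ 0
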